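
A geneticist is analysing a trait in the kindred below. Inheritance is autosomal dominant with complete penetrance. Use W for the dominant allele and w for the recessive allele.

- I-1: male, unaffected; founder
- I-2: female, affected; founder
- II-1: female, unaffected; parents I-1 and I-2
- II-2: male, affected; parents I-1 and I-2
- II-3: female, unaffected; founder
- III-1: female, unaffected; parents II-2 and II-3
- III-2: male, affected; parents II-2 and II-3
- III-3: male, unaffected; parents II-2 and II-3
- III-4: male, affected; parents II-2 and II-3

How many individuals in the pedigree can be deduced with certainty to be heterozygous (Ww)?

4

Obligate heterozygotes: I-2 is affected so carries W and passed w to II-1 (ww), so I-2 is Ww; II-2 is affected so carries W and received w from I-1 (ww), so II-2 is Ww; III-2 is affected so carries W and received w from II-3 (ww), so III-2 is Ww; III-4 is affected so carries W and received w from II-3 (ww), so III-4 is Ww.
Every other individual is either homozygous by phenotype or has at least one consistent homozygous assignment, so the count is 4.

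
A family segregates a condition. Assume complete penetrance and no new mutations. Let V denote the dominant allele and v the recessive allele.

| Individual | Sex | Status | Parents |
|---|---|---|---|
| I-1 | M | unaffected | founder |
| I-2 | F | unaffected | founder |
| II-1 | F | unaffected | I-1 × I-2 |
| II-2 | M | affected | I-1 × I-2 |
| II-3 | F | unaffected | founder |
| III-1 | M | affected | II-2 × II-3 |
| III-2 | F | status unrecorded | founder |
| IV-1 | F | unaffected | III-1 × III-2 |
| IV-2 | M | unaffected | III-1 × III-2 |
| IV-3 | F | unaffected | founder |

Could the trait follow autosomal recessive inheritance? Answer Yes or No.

A consistent assignment under autosomal recessive exists: I-1 Vv, I-2 Vv, II-1 VV, II-2 vv, II-3 Vv, III-1 vv, III-2 VV, IV-1 Vv, IV-2 Vv, IV-3 VV.
In this assignment every recorded phenotype matches its genotype and every non-founder's genotype is obtainable from its parents' genotypes, so the pedigree is consistent.

Yes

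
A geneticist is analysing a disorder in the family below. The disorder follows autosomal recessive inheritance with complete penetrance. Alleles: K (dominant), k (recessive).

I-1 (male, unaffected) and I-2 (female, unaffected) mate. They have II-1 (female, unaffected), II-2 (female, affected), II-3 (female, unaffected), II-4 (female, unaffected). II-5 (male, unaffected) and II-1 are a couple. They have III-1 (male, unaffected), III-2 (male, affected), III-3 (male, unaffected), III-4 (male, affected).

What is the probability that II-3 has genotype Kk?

2/3

I-1 is unaffected so carries K and passed k to II-2 (kk), so I-1 is Kk.
I-2 is unaffected so carries K and passed k to II-2 (kk), so I-2 is Kk.
Their cross gives offspring ratios 1/4 KK : 1/2 Kk : 1/4 kk. Conditioning on II-3 being unaffected, P(Kk) = 1/2 / 3/4 = 2/3.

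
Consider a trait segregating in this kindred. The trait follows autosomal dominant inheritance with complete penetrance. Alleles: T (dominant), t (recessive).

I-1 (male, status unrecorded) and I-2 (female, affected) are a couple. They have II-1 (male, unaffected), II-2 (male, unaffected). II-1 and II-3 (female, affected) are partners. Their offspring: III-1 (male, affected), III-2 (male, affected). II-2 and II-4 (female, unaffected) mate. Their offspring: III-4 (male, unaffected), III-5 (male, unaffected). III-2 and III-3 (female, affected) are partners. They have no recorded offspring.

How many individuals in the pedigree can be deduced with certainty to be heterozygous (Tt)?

Obligate heterozygotes: I-2 is affected so carries T and passed t to II-1 (tt), so I-2 is Tt; III-1 is affected so carries T and received t from II-1 (tt), so III-1 is Tt; III-2 is affected so carries T and received t from II-1 (tt), so III-2 is Tt.
Every other individual is either homozygous by phenotype or has at least one consistent homozygous assignment, so the count is 3.

3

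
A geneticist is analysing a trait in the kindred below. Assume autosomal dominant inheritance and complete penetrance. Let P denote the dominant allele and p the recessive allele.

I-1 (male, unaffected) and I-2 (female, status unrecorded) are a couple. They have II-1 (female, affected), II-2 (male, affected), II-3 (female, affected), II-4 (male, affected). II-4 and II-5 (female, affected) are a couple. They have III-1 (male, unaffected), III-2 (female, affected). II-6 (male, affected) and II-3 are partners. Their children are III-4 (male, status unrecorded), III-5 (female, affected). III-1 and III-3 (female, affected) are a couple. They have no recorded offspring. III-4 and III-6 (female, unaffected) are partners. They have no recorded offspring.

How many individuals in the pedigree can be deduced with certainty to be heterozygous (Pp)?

5

Obligate heterozygotes: II-1 is affected so carries P and received p from I-1 (pp), so II-1 is Pp; II-2 is affected so carries P and received p from I-1 (pp), so II-2 is Pp; II-3 is affected so carries P and received p from I-1 (pp), so II-3 is Pp; II-4 is affected so carries P and received p from I-1 (pp), so II-4 is Pp; II-5 is affected so carries P and passed p to III-1 (pp), so II-5 is Pp.
Every other individual is either homozygous by phenotype or has at least one consistent homozygous assignment, so the count is 5.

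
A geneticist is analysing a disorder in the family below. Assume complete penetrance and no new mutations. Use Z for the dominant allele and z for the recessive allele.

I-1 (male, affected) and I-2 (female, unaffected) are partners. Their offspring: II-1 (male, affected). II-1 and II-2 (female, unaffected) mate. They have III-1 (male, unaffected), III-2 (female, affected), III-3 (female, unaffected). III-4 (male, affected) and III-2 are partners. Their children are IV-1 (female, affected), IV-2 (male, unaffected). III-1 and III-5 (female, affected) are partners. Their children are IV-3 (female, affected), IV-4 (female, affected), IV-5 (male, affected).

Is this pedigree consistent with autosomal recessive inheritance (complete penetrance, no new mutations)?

Under autosomal recessive, IV-2 (unaffected, male) cannot arise from III-4 (affected) × III-2 (affected).

No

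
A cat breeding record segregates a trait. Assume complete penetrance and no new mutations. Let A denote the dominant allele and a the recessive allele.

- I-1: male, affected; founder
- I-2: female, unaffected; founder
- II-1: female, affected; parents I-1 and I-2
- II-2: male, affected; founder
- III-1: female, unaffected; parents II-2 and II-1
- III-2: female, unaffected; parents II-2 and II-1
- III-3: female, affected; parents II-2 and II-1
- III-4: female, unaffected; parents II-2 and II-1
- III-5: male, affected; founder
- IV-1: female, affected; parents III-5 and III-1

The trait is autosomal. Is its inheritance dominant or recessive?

II-2 and II-1 are both affected yet have an unaffected child III-1. Under a recessive model two affected parents are homozygous and every child would be affected, so the trait cannot be recessive.

dominant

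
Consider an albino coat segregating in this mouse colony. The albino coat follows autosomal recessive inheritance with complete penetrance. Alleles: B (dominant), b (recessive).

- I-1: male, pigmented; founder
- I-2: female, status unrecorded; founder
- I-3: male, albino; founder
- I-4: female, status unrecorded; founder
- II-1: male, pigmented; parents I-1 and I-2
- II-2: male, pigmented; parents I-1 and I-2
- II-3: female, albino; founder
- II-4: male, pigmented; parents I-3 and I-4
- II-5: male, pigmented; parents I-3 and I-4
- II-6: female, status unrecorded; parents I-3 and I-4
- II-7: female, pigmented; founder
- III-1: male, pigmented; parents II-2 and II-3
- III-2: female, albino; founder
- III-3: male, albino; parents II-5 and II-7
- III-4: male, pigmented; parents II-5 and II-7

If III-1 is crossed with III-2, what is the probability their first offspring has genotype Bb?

1/2

III-1 is pigmented so carries B and received b from II-3 (bb), so III-1 is Bb.
III-2 is albino, so III-2 is bb.
The cross gives 1/2 Bb : 1/2 bb, so P(offspring has genotype Bb) = 1/2.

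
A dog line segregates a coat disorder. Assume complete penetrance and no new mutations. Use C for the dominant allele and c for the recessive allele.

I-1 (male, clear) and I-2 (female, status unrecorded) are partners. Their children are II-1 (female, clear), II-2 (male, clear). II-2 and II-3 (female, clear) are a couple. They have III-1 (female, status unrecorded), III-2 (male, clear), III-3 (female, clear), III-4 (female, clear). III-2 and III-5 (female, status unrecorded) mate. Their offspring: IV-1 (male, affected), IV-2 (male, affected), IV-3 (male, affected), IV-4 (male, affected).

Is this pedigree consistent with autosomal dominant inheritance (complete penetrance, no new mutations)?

Yes

A consistent assignment under autosomal dominant exists: I-1 cc, I-2 Cc, II-1 cc, II-2 cc, II-3 cc, III-1 cc, III-2 cc, III-3 cc, III-4 cc, III-5 CC, IV-1 Cc, IV-2 Cc, IV-3 Cc, IV-4 Cc.
In this assignment every recorded phenotype matches its genotype and every non-founder's genotype is obtainable from its parents' genotypes, so the pedigree is consistent.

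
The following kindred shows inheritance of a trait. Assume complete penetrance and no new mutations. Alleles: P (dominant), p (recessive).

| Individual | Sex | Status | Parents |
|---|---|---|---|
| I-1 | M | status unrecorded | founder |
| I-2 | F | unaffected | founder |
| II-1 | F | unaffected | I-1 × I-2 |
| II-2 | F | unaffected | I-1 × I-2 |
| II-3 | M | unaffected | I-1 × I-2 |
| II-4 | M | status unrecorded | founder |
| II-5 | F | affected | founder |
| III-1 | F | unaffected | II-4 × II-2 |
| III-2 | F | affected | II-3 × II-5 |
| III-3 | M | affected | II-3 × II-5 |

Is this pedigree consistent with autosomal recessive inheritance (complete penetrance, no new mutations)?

Yes

A consistent assignment under autosomal recessive exists: I-1 PP, I-2 Pp, II-1 PP, II-2 PP, II-3 Pp, II-4 PP, II-5 pp, III-1 PP, III-2 pp, III-3 pp.
In this assignment every recorded phenotype matches its genotype and every non-founder's genotype is obtainable from its parents' genotypes, so the pedigree is consistent.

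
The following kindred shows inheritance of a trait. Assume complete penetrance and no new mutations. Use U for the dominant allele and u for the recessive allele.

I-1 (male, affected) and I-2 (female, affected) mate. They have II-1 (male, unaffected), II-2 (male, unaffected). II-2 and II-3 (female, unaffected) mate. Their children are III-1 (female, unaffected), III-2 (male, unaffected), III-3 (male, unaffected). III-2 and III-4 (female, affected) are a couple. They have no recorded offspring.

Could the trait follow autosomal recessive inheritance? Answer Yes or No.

Under autosomal recessive, II-1 (unaffected, male) cannot arise from I-1 (affected) × I-2 (affected).

No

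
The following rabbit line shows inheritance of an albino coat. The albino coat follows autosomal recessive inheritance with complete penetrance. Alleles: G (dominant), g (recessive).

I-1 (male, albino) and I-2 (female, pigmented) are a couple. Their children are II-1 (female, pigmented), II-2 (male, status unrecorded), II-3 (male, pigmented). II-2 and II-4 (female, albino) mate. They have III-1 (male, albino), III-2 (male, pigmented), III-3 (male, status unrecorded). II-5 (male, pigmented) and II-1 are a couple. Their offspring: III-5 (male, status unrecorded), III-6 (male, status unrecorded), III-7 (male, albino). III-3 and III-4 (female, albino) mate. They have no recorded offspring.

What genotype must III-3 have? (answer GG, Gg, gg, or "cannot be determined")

cannot be determined

III-3's phenotype is unrecorded, and no parent or child forces a single allele at both positions; consistent genotype assignments exist with III-3 as Gg or gg.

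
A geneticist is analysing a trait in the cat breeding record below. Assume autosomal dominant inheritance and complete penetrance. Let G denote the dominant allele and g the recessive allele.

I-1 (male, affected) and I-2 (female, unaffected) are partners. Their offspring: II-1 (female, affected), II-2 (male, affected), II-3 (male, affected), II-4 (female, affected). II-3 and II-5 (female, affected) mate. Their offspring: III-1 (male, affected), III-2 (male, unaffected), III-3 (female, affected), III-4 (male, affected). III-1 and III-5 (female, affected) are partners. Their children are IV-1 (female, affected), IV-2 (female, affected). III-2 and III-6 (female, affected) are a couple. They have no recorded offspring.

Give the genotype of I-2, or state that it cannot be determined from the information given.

I-2 is unaffected, so I-2 is gg.

gg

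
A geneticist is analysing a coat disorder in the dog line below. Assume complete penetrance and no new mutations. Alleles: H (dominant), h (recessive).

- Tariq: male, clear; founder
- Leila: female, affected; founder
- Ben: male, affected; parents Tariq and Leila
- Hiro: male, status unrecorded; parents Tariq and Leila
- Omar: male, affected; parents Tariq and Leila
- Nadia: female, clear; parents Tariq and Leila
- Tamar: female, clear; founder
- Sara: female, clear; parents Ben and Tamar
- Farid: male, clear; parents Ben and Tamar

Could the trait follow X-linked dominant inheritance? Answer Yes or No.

Under X-linked dominant, Sara (clear, female) cannot arise from Ben (affected) × Tamar (clear).

No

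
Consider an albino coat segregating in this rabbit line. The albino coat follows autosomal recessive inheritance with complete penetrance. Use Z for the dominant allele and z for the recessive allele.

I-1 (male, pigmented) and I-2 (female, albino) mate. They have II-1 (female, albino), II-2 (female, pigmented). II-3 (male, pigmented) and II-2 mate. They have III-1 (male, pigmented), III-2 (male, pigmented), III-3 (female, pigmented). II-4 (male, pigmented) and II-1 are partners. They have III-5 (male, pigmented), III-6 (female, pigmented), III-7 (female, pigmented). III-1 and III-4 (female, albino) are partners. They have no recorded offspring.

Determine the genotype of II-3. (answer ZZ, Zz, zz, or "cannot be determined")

II-3's phenotype allows ZZ or Zz, and no parent or child forces a single allele at both positions; consistent genotype assignments exist with II-3 as ZZ or Zz.

cannot be determined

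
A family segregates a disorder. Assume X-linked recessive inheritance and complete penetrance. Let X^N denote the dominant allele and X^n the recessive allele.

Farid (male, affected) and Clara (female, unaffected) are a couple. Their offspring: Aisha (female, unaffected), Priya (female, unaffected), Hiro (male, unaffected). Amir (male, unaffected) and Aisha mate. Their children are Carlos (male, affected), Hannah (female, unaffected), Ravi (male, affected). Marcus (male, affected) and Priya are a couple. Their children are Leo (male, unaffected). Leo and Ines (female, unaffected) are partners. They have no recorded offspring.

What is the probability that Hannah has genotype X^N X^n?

Amir is unaffected, so Amir is X^N Y.
Aisha is unaffected so carries N and received n from Farid (X^n Y), so Aisha is X^N X^n.
Their cross gives offspring ratios 1/2 X^N X^N : 1/2 X^N X^n. Conditioning on Hannah being unaffected, P(X^N X^n) = 1/2 / 1 = 1/2.

1/2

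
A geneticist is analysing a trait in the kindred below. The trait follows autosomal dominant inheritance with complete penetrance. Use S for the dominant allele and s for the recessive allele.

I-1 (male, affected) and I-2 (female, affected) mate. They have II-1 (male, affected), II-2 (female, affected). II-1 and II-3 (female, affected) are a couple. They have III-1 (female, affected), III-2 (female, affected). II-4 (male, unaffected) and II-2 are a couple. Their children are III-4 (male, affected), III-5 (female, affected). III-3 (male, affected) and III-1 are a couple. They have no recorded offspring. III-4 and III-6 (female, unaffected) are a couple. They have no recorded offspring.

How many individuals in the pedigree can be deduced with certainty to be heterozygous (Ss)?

Obligate heterozygotes: III-4 is affected so carries S and received s from II-4 (ss), so III-4 is Ss; III-5 is affected so carries S and received s from II-4 (ss), so III-5 is Ss.
Every other individual is either homozygous by phenotype or has at least one consistent homozygous assignment, so the count is 2.

2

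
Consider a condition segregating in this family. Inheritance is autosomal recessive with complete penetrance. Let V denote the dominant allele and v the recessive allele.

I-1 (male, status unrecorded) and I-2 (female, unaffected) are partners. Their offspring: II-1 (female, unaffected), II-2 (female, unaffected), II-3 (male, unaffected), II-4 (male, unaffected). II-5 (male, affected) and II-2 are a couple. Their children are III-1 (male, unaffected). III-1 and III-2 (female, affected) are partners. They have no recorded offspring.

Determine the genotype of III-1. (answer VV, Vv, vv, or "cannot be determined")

From phenotype alone, III-1 is VV or Vv.
III-1 is unaffected so carries V and received v from II-5 (vv), so III-1 is Vv.

Vv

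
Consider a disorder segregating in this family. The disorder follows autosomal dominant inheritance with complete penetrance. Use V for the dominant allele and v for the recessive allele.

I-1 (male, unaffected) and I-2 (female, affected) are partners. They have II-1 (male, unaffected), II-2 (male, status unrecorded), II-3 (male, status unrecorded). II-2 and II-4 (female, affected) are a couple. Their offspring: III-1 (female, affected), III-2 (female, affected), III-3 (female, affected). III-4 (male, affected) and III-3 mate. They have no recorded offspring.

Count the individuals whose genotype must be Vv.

1

Obligate heterozygotes: I-2 is affected so carries V and passed v to II-1 (vv), so I-2 is Vv.
Every other individual is either homozygous by phenotype or has at least one consistent homozygous assignment, so the count is 1.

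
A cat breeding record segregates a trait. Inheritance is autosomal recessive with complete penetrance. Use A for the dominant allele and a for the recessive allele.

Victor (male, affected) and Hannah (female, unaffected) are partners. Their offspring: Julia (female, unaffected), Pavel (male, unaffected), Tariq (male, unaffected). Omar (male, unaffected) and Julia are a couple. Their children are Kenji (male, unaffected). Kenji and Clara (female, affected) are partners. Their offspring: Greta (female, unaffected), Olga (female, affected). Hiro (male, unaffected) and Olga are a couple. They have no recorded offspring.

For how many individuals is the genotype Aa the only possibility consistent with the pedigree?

5

Obligate heterozygotes: Julia is unaffected so carries A and received a from Victor (aa), so Julia is Aa; Pavel is unaffected so carries A and received a from Victor (aa), so Pavel is Aa; Tariq is unaffected so carries A and received a from Victor (aa), so Tariq is Aa; Kenji is unaffected so carries A and passed a to Olga (aa), so Kenji is Aa; Greta is unaffected so carries A and received a from Clara (aa), so Greta is Aa.
Every other individual is either homozygous by phenotype or has at least one consistent homozygous assignment, so the count is 5.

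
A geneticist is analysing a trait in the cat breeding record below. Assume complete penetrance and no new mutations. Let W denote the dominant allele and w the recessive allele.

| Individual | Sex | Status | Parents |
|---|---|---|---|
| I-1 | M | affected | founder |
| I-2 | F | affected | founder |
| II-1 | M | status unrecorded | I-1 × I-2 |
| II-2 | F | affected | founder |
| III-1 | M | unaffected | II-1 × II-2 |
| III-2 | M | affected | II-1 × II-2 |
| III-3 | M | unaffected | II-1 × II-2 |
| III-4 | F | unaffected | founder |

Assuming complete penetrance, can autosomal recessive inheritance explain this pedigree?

No

No assignment of genotypes under autosomal recessive satisfies every parent–offspring relationship, so the pedigree is inconsistent.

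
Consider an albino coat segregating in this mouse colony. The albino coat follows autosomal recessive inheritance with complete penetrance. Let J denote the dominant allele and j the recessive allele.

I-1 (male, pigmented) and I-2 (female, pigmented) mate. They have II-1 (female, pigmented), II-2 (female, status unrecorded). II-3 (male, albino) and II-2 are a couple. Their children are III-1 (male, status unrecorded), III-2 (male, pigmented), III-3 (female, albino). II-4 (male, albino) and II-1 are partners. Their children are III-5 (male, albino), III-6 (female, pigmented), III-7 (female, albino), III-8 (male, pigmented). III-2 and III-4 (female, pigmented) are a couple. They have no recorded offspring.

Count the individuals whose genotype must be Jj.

Obligate heterozygotes: II-1 is pigmented so carries J and passed j to III-5 (jj), so II-1 is Jj; II-2 passed J to III-2 (Jj, whose j came from II-3) and passed j to III-3 (jj), so II-2 is Jj; III-2 is pigmented so carries J and received j from II-3 (jj), so III-2 is Jj; III-6 is pigmented so carries J and received j from II-4 (jj), so III-6 is Jj; III-8 is pigmented so carries J and received j from II-4 (jj), so III-8 is Jj.
Every other individual is either homozygous by phenotype or has at least one consistent homozygous assignment, so the count is 5.

5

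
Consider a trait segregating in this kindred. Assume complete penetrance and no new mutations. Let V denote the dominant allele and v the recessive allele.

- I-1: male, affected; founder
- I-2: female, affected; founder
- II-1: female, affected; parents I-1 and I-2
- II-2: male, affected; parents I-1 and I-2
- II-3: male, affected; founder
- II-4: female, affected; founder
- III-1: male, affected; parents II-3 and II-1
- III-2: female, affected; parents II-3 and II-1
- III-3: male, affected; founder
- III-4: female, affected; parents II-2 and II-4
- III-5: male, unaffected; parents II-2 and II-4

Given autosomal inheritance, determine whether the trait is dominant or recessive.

II-2 and II-4 are both affected yet have an unaffected child III-5. Under a recessive model two affected parents are homozygous and every child would be affected, so the trait cannot be recessive.

dominant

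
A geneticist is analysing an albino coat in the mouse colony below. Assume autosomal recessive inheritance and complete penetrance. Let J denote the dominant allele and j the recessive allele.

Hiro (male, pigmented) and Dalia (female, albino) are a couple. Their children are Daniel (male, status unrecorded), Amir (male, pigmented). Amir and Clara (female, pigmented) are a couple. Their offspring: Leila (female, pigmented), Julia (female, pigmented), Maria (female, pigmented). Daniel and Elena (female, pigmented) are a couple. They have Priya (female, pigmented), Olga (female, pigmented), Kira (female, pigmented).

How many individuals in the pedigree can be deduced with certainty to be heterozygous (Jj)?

1

Obligate heterozygotes: Amir is pigmented so carries J and received j from Dalia (jj), so Amir is Jj.
Every other individual is either homozygous by phenotype or has at least one consistent homozygous assignment, so the count is 1.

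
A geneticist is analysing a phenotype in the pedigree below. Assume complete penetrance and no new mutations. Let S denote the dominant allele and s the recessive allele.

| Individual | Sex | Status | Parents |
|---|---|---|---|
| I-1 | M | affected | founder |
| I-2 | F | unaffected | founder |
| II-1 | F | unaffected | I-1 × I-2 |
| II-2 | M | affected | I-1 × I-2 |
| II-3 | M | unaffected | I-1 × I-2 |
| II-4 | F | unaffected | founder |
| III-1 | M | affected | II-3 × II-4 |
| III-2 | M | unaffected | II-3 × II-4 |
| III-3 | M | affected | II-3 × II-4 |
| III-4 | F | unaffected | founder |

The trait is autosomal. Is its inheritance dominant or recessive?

recessive

II-3 and II-4 are both unaffected yet have an affected child III-1. Under dominance, an affected child requires at least one affected parent, so the trait cannot be dominant.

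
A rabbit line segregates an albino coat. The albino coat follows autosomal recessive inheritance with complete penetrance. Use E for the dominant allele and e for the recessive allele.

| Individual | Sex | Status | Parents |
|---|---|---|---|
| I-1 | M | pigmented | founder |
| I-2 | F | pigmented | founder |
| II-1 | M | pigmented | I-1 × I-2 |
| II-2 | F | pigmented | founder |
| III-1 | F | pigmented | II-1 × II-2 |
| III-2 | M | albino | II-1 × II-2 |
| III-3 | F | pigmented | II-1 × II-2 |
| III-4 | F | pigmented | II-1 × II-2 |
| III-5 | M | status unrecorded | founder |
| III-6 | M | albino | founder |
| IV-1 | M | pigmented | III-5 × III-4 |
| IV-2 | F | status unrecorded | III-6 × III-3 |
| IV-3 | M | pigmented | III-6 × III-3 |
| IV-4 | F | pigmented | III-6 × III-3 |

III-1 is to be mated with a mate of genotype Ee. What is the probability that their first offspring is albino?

II-1 is pigmented so carries E and passed e to III-2 (ee), so II-1 is Ee.
II-2 is pigmented so carries E and passed e to III-2 (ee), so II-2 is Ee.
III-1 is a pigmented offspring of II-1 (Ee) × II-2 (Ee), whose cross gives 1/4 EE : 1/2 Ee : 1/4 ee; conditioning on being pigmented, III-1 is EE with probability 1/3, Ee with probability 2/3.
Summing over parental genotype combinations, P(offspring is albino) = 2/3·1/4 = 1/6.

1/6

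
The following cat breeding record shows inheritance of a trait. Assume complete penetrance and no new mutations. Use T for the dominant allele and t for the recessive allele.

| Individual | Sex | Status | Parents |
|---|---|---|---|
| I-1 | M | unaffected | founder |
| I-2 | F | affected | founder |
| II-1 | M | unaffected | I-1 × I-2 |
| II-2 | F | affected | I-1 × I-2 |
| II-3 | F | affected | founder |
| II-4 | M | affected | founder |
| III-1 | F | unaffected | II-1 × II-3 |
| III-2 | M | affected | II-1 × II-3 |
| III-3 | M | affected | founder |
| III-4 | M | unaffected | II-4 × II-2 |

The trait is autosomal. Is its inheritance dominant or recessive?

II-4 and II-2 are both affected yet have an unaffected child III-4. Under a recessive model two affected parents are homozygous and every child would be affected, so the trait cannot be recessive.

dominant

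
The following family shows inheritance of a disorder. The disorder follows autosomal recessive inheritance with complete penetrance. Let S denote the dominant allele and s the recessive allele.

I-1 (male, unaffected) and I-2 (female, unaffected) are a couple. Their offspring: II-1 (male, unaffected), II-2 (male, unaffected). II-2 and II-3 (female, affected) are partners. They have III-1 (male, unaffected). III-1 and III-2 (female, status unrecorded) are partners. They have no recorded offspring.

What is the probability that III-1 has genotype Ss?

1

III-1 is unaffected so carries S and received s from II-3 (ss), so III-1 is Ss, giving P(Ss) = 1.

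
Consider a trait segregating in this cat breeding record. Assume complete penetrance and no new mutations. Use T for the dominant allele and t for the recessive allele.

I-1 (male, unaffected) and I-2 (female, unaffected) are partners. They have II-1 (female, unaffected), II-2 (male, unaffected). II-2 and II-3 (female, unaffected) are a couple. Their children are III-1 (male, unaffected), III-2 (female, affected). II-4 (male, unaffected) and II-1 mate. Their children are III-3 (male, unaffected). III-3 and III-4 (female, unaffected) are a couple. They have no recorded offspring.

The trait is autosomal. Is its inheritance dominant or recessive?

II-2 and II-3 are both unaffected yet have an affected child III-2. Under dominance, an affected child requires at least one affected parent, so the trait cannot be dominant.

recessive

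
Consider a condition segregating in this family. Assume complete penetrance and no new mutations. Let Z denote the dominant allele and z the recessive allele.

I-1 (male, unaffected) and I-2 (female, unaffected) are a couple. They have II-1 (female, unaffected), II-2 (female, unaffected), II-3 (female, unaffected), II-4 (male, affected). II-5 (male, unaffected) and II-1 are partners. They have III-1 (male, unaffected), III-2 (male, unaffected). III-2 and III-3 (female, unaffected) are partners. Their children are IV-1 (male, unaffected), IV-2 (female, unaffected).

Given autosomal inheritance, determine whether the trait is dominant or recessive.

I-1 and I-2 are both unaffected yet have an affected child II-4. Under dominance, an affected child requires at least one affected parent, so the trait cannot be dominant.

recessive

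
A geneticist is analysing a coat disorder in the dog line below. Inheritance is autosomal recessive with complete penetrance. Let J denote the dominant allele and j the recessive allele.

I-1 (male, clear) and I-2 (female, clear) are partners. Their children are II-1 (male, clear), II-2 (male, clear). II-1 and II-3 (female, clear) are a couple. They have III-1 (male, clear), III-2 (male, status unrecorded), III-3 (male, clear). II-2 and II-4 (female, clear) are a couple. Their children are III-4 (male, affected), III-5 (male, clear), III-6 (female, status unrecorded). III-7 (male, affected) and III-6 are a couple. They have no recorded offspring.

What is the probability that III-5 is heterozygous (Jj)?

II-2 is clear so carries J and passed j to III-4 (jj), so II-2 is Jj.
II-4 is clear so carries J and passed j to III-4 (jj), so II-4 is Jj.
Their cross gives offspring ratios 1/4 JJ : 1/2 Jj : 1/4 jj. Conditioning on III-5 being clear, P(Jj) = 1/2 / 3/4 = 2/3.

2/3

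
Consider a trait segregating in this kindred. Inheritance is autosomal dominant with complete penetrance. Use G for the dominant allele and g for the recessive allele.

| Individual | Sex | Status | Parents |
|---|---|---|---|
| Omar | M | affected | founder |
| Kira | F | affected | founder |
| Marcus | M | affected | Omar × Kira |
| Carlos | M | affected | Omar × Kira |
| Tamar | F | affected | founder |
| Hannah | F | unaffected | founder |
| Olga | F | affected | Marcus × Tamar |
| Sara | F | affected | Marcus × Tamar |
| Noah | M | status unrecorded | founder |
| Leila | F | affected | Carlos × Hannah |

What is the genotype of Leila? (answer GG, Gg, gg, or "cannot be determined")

Gg

From phenotype alone, Leila is GG or Gg.
Leila is affected so carries G and received g from Hannah (gg), so Leila is Gg.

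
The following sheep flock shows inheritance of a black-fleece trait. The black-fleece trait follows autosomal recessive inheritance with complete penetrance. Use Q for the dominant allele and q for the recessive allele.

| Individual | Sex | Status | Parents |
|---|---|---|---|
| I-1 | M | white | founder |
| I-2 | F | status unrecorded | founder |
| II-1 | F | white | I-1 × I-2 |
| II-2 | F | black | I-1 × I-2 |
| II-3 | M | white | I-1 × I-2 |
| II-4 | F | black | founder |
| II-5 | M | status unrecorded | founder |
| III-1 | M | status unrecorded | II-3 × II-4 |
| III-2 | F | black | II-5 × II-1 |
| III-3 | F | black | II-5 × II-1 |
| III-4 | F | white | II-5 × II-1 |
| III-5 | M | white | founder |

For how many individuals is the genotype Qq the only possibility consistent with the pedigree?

2

Obligate heterozygotes: I-1 is white so carries Q and passed q to II-2 (qq), so I-1 is Qq; II-1 is white so carries Q and passed q to III-2 (qq), so II-1 is Qq.
Every other individual is either homozygous by phenotype or has at least one consistent homozygous assignment, so the count is 2.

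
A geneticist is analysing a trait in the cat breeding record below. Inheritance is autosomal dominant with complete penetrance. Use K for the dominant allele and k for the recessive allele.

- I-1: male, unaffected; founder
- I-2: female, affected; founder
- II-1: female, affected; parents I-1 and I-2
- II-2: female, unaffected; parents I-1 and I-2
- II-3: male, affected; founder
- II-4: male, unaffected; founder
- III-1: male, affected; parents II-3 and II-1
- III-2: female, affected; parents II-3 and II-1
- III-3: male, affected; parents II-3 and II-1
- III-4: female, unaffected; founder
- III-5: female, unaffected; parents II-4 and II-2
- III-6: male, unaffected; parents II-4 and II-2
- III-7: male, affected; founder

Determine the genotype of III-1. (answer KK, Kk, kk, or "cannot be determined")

cannot be determined

III-1's phenotype allows KK or Kk, and no parent or child forces a single allele at both positions; consistent genotype assignments exist with III-1 as KK or Kk.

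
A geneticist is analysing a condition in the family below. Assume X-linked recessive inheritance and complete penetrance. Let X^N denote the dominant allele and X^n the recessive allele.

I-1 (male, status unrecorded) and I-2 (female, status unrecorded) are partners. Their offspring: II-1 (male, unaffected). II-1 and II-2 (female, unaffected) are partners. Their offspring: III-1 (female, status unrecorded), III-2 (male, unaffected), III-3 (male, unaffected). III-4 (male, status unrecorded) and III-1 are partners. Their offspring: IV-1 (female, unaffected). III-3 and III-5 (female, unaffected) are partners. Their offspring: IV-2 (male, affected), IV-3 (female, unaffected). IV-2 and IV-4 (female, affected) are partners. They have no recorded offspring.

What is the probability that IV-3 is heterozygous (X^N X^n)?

1/2

III-3 is unaffected, so III-3 is X^N Y.
III-5 is unaffected so carries N and passed n to IV-2 (X^n Y), so III-5 is X^N X^n.
Their cross gives offspring ratios 1/2 X^N X^N : 1/2 X^N X^n. Conditioning on IV-3 being unaffected, P(X^N X^n) = 1/2 / 1 = 1/2.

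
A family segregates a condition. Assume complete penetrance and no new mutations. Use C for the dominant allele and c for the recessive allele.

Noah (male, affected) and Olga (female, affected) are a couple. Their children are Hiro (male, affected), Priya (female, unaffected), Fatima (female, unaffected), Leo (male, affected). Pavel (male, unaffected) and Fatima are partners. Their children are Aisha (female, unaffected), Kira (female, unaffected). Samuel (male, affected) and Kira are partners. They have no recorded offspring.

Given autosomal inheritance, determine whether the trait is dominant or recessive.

Noah and Olga are both affected yet have an unaffected child Priya. Under a recessive model two affected parents are homozygous and every child would be affected, so the trait cannot be recessive.

dominant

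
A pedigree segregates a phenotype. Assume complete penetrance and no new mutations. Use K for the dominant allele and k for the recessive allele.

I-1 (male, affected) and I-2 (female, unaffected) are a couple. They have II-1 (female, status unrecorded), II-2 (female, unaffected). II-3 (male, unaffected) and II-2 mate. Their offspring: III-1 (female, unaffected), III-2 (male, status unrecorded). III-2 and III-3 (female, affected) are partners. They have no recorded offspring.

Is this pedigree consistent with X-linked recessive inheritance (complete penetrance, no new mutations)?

A consistent assignment under X-linked recessive exists: I-1 X^k Y, I-2 X^K X^K, II-1 X^K X^k, II-2 X^K X^k, II-3 X^K Y, III-1 X^K X^K, III-2 X^K Y, III-3 X^k X^k.
In this assignment every recorded phenotype matches its genotype and every non-founder's genotype is obtainable from its parents' genotypes, so the pedigree is consistent.

Yes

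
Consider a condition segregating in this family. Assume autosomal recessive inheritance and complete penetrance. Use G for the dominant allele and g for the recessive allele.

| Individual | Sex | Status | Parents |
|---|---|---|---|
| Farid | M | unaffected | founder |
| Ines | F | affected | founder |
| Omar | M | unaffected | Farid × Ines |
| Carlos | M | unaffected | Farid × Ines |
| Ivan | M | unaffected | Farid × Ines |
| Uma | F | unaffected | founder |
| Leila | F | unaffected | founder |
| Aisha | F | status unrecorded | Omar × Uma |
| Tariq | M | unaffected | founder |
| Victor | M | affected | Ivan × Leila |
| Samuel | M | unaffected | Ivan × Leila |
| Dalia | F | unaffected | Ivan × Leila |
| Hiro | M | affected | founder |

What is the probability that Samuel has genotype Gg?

Ivan is unaffected so carries G and received g from Ines (gg), so Ivan is Gg.
Leila is unaffected so carries G and passed g to Victor (gg), so Leila is Gg.
Their cross gives offspring ratios 1/4 GG : 1/2 Gg : 1/4 gg. Conditioning on Samuel being unaffected, P(Gg) = 1/2 / 3/4 = 2/3.

2/3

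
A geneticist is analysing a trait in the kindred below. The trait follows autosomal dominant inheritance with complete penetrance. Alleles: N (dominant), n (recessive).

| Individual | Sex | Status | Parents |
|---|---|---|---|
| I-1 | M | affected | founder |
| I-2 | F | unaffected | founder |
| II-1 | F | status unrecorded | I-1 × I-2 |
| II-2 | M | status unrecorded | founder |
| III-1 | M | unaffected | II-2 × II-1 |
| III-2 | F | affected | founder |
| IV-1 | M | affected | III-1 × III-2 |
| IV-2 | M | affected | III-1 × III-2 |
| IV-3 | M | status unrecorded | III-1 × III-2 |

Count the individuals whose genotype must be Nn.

Obligate heterozygotes: IV-1 is affected so carries N and received n from III-1 (nn), so IV-1 is Nn; IV-2 is affected so carries N and received n from III-1 (nn), so IV-2 is Nn.
Every other individual is either homozygous by phenotype or has at least one consistent homozygous assignment, so the count is 2.

2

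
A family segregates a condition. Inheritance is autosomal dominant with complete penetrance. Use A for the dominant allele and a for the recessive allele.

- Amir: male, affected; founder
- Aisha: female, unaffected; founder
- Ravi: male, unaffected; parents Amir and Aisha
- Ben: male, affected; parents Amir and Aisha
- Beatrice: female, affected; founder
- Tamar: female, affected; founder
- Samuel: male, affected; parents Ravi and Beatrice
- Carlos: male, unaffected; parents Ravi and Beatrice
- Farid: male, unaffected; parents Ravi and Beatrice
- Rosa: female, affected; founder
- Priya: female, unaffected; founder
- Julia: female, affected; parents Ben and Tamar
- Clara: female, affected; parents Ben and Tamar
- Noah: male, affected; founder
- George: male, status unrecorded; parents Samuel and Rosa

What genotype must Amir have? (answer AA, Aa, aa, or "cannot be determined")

Aa

From phenotype alone, Amir is AA or Aa.
Amir is affected so carries A and passed a to Ravi (aa), so Amir is Aa.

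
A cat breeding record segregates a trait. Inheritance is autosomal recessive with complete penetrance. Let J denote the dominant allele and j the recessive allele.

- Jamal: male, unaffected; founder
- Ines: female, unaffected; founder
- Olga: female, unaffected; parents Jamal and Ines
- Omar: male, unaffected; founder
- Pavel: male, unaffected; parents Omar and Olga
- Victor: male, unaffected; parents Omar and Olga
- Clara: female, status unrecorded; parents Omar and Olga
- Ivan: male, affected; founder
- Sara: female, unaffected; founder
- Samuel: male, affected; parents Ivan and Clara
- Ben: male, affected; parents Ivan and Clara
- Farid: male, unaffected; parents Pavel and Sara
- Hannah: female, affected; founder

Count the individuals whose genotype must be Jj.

0

No individual's genotype is forced to Jj by the pedigree, so the count is 0.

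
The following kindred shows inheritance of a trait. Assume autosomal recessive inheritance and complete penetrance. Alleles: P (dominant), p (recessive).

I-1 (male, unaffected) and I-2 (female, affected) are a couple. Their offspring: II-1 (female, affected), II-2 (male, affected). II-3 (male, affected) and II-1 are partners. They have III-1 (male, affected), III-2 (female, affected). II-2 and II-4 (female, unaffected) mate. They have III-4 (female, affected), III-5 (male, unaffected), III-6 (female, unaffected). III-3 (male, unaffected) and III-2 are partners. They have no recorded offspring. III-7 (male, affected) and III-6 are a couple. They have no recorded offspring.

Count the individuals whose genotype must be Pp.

Obligate heterozygotes: I-1 is unaffected so carries P and passed p to II-1 (pp), so I-1 is Pp; II-4 is unaffected so carries P and passed p to III-4 (pp), so II-4 is Pp; III-5 is unaffected so carries P and received p from II-2 (pp), so III-5 is Pp; III-6 is unaffected so carries P and received p from II-2 (pp), so III-6 is Pp.
Every other individual is either homozygous by phenotype or has at least one consistent homozygous assignment, so the count is 4.

4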